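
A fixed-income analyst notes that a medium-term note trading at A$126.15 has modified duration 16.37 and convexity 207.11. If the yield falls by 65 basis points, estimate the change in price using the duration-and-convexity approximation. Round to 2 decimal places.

+A$13.97

Duration effect: -D_mod·Δy = -16.37 × (-0.0065) = +0.106405
Convexity effect: ½·C·(Δy)² = 0.5 × 207.11 × (-0.0065)² = +0.00437519875
ΔP/P ≈ +0.106405 + 0.00437519875 = +0.11078019875
ΔP ≈ 126.15 × (+0.11078019875) = +13.9749220723125.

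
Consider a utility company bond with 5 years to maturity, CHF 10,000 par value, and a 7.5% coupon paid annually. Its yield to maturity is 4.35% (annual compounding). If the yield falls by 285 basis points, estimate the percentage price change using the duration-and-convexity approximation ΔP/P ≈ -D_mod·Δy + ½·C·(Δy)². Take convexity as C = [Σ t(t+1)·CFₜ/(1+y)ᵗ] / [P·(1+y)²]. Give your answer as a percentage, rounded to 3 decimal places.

+12.942%

With y = 0.0435:
  t   CF        PV=CF/(1+0.0435)^t    t·PV        t(t+1)·PV
  1       750.00       718.7350       718.7350       1,437.4701
  2       750.00       688.7734     1,377.5468       4,132.6403
  3       750.00       660.0607     1,980.1822       7,920.7289
  4       750.00       632.5450     2,530.1801      12,650.9007
  5    10,750.00     8,688.5278    43,442.6392     260,655.8353
  Σ                 11,388.6420    50,049.2834     286,797.5752
P = 11,388.6420; D_Mac = 4.39467 yrs; D_mod = 4.21147 yrs; C = 23.12696.
Duration effect: -4.21147 × (-0.0285) = +0.120027
Convexity effect: 0.5 × 23.12696 × (-0.0285)² = +0.0093924
ΔP/P ≈ +0.120027 + 0.0093924 = +0.129419 = +12.9419%.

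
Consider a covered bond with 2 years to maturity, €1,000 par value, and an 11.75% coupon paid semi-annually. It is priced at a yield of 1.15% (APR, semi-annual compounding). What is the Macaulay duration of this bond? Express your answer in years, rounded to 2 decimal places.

Periodic yield y = 0.00575. Discount each cash flow and weight by its period:
  t   CF        PV=CF/(1+0.00575)^t    t·PV
  1        58.75        58.4141        58.4141
  2        58.75        58.0802       116.1603
  3        58.75        57.7481       173.2443
  4     1,058.75     1,034.7448     4,138.9793
  Σ                  1,208.9872     4,486.7980
Price P = Σ PV = 1,208.9872.
Macaulay duration = Σ(t·PV) / P = 4,486.7980 / 1,208.9872 = 3.71120 half-year periods.
In years: 3.71120 / 2 = 1.85560 years.

1.86 years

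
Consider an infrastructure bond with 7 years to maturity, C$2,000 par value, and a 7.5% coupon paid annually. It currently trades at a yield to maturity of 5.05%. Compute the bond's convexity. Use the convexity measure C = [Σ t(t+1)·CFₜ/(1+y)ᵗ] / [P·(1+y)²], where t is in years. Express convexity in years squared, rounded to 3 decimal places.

With y = 0.0505:
  t   CF        PV=CF/(1+0.0505)^t    t·PV        t(t+1)·PV
  1       150.00       142.7891       142.7891         285.5783
  2       150.00       135.9249       271.8499         815.5496
  3       150.00       129.3907       388.1721       1,552.6885
  4       150.00       123.1706       492.6824       2,463.4119
  5       150.00       117.2495       586.2475       3,517.4848
  6       150.00       111.6130       669.6782       4,687.7475
  7     2,150.00     1,522.8813    10,660.1693      85,281.3545
  Σ                  2,283.0192    13,211.5885      98,603.8151
P = 2,283.0192.
Convexity = Σ t(t+1)·PV / [P·(1+y)²] = 98,603.8151 / (2,283.0192 × 1.103550) = 39.13741.

39.137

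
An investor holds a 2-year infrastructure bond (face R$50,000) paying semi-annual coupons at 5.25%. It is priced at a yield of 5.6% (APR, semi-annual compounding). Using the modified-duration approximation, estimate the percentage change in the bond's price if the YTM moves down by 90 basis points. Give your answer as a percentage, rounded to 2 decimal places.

+1.68%

Periodic yield y = 0.028. Modified duration first:
  t   CF        PV=CF/(1+0.028)^t    t·PV
  1     1,312.50     1,276.7510     1,276.7510
  2     1,312.50     1,241.9757     2,483.9513
  3     1,312.50     1,208.1475     3,624.4426
  4    51,312.50    45,946.3182   183,785.2727
  Σ                 49,673.1923   191,170.4176
P = 49,673.1923; D_Mac = 3.84856 half-year periods = 1.92428 yrs; D_mod = 1.92428/(1+0.028) = 1.87187 yrs.
ΔP/P ≈ -D_mod · Δy = -1.87187 × (-0.009) = +0.016847 = +1.6847%.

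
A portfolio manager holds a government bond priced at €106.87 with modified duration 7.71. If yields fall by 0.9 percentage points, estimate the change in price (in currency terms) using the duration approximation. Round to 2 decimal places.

+€7.42

Duration approximation: ΔP/P ≈ -D_mod · Δy = -7.71 × (-0.009) = +0.069390.
ΔP ≈ 106.87 × (+0.069390) = +7.4157093.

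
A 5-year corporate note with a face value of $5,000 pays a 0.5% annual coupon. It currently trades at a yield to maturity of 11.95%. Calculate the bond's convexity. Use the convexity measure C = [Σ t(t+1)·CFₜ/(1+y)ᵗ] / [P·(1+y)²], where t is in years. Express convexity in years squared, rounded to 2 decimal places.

23.51

With y = 0.1195:
  t   CF        PV=CF/(1+0.1195)^t    t·PV        t(t+1)·PV
  1        25.00        22.3314        22.3314          44.6628
  2        25.00        19.9477        39.8953         119.6859
  3        25.00        17.8184        53.4551         213.8203
  4        25.00        15.9164        63.6654         318.3271
  5     5,025.00     2,857.6930    14,288.4652      85,730.7911
  Σ                  2,933.7068    14,467.8124      86,427.2872
P = 2,933.7068.
Convexity = Σ t(t+1)·PV / [P·(1+y)²] = 86,427.2872 / (2,933.7068 × 1.253280) = 23.50639.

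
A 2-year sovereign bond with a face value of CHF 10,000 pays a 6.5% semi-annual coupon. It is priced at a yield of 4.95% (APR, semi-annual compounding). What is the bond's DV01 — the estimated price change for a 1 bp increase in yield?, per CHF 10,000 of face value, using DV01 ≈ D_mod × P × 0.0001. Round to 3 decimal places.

Periodic yield y = 0.02475.
  t   CF        PV=CF/(1+0.02475)^t    t·PV
  1       325.00       317.1505       317.1505
  2       325.00       309.4906       618.9813
  3       325.00       302.0157       906.0472
  4    10,325.00     9,363.0718    37,452.2871
  Σ                 10,291.7287    39,294.4661
P = 10,291.7287; D_Mac = 3.81806 half-year periods = 1.90903 yrs; D_mod = 1.86292 yrs.
DV01 ≈ 1.86292 × 10,291.7287 × 0.0001 = 1.917271.

CHF 1.917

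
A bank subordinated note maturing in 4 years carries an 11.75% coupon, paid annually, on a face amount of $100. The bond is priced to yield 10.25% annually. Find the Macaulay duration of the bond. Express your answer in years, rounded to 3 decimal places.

3.426 years

Periodic yield y = 0.1025. Discount each cash flow and weight by its year:
  t   CF        PV=CF/(1+0.1025)^t    t·PV
  1        11.75        10.6576        10.6576
  2        11.75         9.6668        19.3335
  3        11.75         8.7680        26.3041
  4       111.75        75.6368       302.5472
  Σ                    104.7292       358.8424
Price P = Σ PV = 104.7292.
Macaulay duration = Σ(t·PV) / P = 358.8424 / 104.7292 = 3.42638 years.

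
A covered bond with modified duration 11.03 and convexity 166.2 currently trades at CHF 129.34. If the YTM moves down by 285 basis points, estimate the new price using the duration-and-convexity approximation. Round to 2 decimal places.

Duration effect: -D_mod·Δy = -11.03 × (-0.0285) = +0.314355
Convexity effect: ½·C·(Δy)² = 0.5 × 166.2 × (-0.0285)² = +0.067497975
ΔP/P ≈ +0.314355 + 0.067497975 = +0.381852975
New price ≈ 129.34 × (1 + 0.381852975) = 178.7288637865.

CHF 178.73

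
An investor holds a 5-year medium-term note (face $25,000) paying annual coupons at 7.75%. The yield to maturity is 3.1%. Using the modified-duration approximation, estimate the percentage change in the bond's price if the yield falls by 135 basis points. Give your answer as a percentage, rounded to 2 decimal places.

Periodic yield y = 0.031. Modified duration first:
  t   CF        PV=CF/(1+0.031)^t    t·PV
  1     1,937.50     1,879.2435     1,879.2435
  2     1,937.50     1,822.7386     3,645.4771
  3     1,937.50     1,767.9326     5,303.7979
  4     1,937.50     1,714.7746     6,859.0985
  5    26,937.50    23,124.0533   115,620.2663
  Σ                 30,308.7426   133,307.8834
P = 30,308.7426; D_Mac = 4.39833 yrs; D_mod = 4.39833/(1+0.031) = 4.26608 yrs.
ΔP/P ≈ -D_mod · Δy = -4.26608 × (-0.0135) = +0.057592 = +5.7592%.

+5.76%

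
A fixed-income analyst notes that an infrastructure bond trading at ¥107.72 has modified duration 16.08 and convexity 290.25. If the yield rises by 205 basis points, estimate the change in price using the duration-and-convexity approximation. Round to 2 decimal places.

Duration effect: -D_mod·Δy = -16.08 × (+0.0205) = -0.329640
Convexity effect: ½·C·(Δy)² = 0.5 × 290.25 × (0.0205)² = +0.06098878125
ΔP/P ≈ -0.329640 + 0.06098878125 = -0.26865121875
ΔP ≈ 107.72 × (-0.26865121875) = -28.93910928375.

-¥28.94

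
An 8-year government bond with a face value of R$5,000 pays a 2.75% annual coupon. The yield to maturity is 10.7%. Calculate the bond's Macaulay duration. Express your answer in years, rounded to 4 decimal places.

7.0176 years

Periodic yield y = 0.107. Discount each cash flow and weight by its year:
  t   CF        PV=CF/(1+0.107)^t    t·PV
  1       137.50       124.2096       124.2096
  2       137.50       112.2038       224.4075
  3       137.50       101.3584       304.0753
  4       137.50        91.5614       366.2454
  5       137.50        82.7113       413.5563
  6       137.50        74.7166       448.2995
  7       137.50        67.4947       472.4626
  8     5,137.50     2,278.0899    18,224.7196
  Σ                  2,932.3456    20,577.9757
Price P = Σ PV = 2,932.3456.
Macaulay duration = Σ(t·PV) / P = 20,577.9757 / 2,932.3456 = 7.01758 years.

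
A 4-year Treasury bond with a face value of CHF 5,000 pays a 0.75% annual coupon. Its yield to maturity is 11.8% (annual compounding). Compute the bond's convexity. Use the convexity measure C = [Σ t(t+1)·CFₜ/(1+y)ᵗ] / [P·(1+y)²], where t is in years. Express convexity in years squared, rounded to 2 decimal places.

15.70

With y = 0.118:
  t   CF        PV=CF/(1+0.118)^t    t·PV        t(t+1)·PV
  1        37.50        33.5420        33.5420          67.0841
  2        37.50        30.0018        60.0036         180.0109
  3        37.50        26.8353        80.5058         322.0232
  4     5,037.50     3,224.3921    12,897.5683      64,487.8415
  Σ                  3,314.7712    13,071.6198      65,056.9597
P = 3,314.7712.
Convexity = Σ t(t+1)·PV / [P·(1+y)²] = 65,056.9597 / (3,314.7712 × 1.249924) = 15.70206.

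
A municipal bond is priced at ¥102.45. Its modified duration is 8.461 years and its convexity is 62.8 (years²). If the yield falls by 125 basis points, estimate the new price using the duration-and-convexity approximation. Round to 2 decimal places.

¥113.79

Duration effect: -D_mod·Δy = -8.461 × (-0.0125) = +0.1057625
Convexity effect: ½·C·(Δy)² = 0.5 × 62.8 × (-0.0125)² = +0.00490625
ΔP/P ≈ +0.1057625 + 0.00490625 = +0.11066875
New price ≈ 102.45 × (1 + 0.11066875) = 113.7880134375.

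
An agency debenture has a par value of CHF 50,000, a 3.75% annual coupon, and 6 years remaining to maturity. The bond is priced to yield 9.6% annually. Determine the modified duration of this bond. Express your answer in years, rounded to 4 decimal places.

Periodic yield y = 0.096. First find Macaulay duration:
  t   CF        PV=CF/(1+0.096)^t    t·PV
  1     1,875.00     1,710.7664     1,710.7664
  2     1,875.00     1,560.9183     3,121.8365
  3     1,875.00     1,424.1955     4,272.5865
  4     1,875.00     1,299.4485     5,197.7938
  5     1,875.00     1,185.6281     5,928.1407
  6    51,875.00    29,929.1777   179,575.0662
  Σ                 37,110.1345   199,806.1902
P = 37,110.1345; Macaulay duration = 199,806.1902 / 37,110.1345 = 5.38414 years.
Modified duration = D_Mac / (1 + y) = 5.38414 / 1.096 = 4.91254 years.

4.9125 years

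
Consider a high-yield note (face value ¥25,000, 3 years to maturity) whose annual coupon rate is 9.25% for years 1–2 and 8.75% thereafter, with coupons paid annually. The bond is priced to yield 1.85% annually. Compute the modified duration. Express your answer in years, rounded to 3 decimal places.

2.726 years

Periodic yield y = 0.0185. First find Macaulay duration:
  t   CF        PV=CF/(1+0.0185)^t    t·PV
  1     2,312.50     2,270.4958     2,270.4958
  2     2,312.50     2,229.2546     4,458.5092
  3    27,187.50    25,732.7484    77,198.2453
  Σ                 30,232.4989    83,927.2504
P = 30,232.4989; Macaulay duration = 83,927.2504 / 30,232.4989 = 2.77606 years.
Modified duration = D_Mac / (1 + y) = 2.77606 / 1.0185 = 2.72564 years.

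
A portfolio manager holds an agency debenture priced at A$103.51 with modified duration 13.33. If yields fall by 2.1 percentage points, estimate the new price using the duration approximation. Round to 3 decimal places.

A$132.486

Duration approximation: ΔP/P ≈ -D_mod · Δy = -13.33 × (-0.021) = +0.279930.
New price ≈ 103.51 × (1 + 0.279930) = 132.4855543.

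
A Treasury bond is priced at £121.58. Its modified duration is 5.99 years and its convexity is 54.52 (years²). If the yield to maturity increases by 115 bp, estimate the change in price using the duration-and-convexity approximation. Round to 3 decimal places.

Duration effect: -D_mod·Δy = -5.99 × (+0.0115) = -0.068885
Convexity effect: ½·C·(Δy)² = 0.5 × 54.52 × (0.0115)² = +0.003605135
ΔP/P ≈ -0.068885 + 0.003605135 = -0.065279865
ΔP ≈ 121.58 × (-0.065279865) = -7.9367259867.

-£7.937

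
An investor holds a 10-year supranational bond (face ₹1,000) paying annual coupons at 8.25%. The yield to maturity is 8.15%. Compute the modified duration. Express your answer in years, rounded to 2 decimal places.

Periodic yield y = 0.0815. First find Macaulay duration:
  t   CF        PV=CF/(1+0.0815)^t    t·PV
  1        82.50        76.2829        76.2829
  2        82.50        70.5344       141.0688
  3        82.50        65.2190       195.6571
  4        82.50        60.3042       241.2170
  5        82.50        55.7598       278.7991
  6        82.50        51.5579       309.3471
  7        82.50        47.6725       333.7078
  8        82.50        44.0800       352.6401
  9        82.50        40.7582       366.8240
  10    1,082.50       494.4959     4,944.9587
  Σ                  1,006.6649     7,240.5026
P = 1,006.6649; Macaulay duration = 7,240.5026 / 1,006.6649 = 7.19256 years.
Modified duration = D_Mac / (1 + y) = 7.19256 / 1.0815 = 6.65055 years.

6.65 years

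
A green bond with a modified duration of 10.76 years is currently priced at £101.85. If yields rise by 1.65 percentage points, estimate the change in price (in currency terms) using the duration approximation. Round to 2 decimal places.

-£18.08

Duration approximation: ΔP/P ≈ -D_mod · Δy = -10.76 × (+0.0165) = -0.177540.
ΔP ≈ 101.85 × (-0.177540) = -18.082449.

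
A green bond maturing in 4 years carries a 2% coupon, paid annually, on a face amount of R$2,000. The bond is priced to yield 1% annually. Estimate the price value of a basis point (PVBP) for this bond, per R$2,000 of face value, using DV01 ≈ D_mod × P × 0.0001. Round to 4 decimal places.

Periodic yield y = 0.01.
  t   CF        PV=CF/(1+0.01)^t    t·PV
  1        40.00        39.6040        39.6040
  2        40.00        39.2118        78.4237
  3        40.00        38.8236       116.4708
  4     2,040.00     1,960.3999     7,841.5996
  Σ                  2,078.0393     8,076.0981
P = 2,078.0393; D_Mac = 3.88640 yrs; D_mod = 3.84792 yrs.
DV01 ≈ 3.84792 × 2,078.0393 × 0.0001 = 0.799614.

R$0.7996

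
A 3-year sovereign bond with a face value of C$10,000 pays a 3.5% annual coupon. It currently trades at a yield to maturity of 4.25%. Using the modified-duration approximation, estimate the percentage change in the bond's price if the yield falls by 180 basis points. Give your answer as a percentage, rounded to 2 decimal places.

+5.00%

Periodic yield y = 0.0425. Modified duration first:
  t   CF        PV=CF/(1+0.0425)^t    t·PV
  1       350.00       335.7314       335.7314
  2       350.00       322.0445       644.0890
  3    10,350.00     9,135.0759    27,405.2276
  Σ                  9,792.8518    28,385.0481
P = 9,792.8518; D_Mac = 2.89855 yrs; D_mod = 2.89855/(1+0.0425) = 2.78038 yrs.
ΔP/P ≈ -D_mod · Δy = -2.78038 × (-0.018) = +0.050047 = +5.0047%.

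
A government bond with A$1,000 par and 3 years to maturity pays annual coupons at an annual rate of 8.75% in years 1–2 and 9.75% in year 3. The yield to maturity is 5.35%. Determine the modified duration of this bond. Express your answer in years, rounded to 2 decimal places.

Periodic yield y = 0.0535. First find Macaulay duration:
  t   CF        PV=CF/(1+0.0535)^t    t·PV
  1        87.50        83.0565        83.0565
  2        87.50        78.8386       157.6772
  3     1,097.50       938.6440     2,815.9320
  Σ                  1,100.5391     3,056.6657
P = 1,100.5391; Macaulay duration = 3,056.6657 / 1,100.5391 = 2.77743 years.
Modified duration = D_Mac / (1 + y) = 2.77743 / 1.0535 = 2.63638 years.

2.64 years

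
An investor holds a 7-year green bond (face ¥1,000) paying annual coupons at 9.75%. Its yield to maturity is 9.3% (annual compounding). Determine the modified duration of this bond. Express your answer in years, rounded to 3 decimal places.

Periodic yield y = 0.093. First find Macaulay duration:
  t   CF        PV=CF/(1+0.093)^t    t·PV
  1        97.50        89.2040        89.2040
  2        97.50        81.6139       163.2279
  3        97.50        74.6697       224.0090
  4        97.50        68.3162       273.2650
  5        97.50        62.5034       312.5171
  6        97.50        57.1852       343.1112
  7     1,097.50       588.9296     4,122.5073
  Σ                  1,022.4221     5,527.8414
P = 1,022.4221; Macaulay duration = 5,527.8414 / 1,022.4221 = 5.40661 years.
Modified duration = D_Mac / (1 + y) = 5.40661 / 1.093 = 4.94658 years.

4.947 years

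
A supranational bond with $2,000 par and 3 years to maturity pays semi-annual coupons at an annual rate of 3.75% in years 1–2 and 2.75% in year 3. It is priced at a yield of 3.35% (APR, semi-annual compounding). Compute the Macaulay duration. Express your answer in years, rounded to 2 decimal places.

Periodic yield y = 0.01675. Discount each cash flow and weight by its period:
  t   CF        PV=CF/(1+0.01675)^t    t·PV
  1        37.50        36.8822        36.8822
  2        37.50        36.2746        72.5492
  3        37.50        35.6770       107.0311
  4        37.50        35.0893       140.3571
  5        27.50        25.3082       126.5412
  6     2,027.50     1,835.1678    11,011.0067
  Σ                  2,004.3992    11,494.3676
Price P = Σ PV = 2,004.3992.
Macaulay duration = Σ(t·PV) / P = 11,494.3676 / 2,004.3992 = 5.73457 half-year periods.
In years: 5.73457 / 2 = 2.86729 years.

2.87 years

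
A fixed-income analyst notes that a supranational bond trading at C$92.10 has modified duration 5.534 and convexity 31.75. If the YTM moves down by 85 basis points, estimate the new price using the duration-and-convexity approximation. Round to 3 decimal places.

C$96.538

Duration effect: -D_mod·Δy = -5.534 × (-0.0085) = +0.047039
Convexity effect: ½·C·(Δy)² = 0.5 × 31.75 × (-0.0085)² = +0.00114696875
ΔP/P ≈ +0.047039 + 0.00114696875 = +0.04818596875
New price ≈ 92.10 × (1 + 0.04818596875) = 96.537927721875.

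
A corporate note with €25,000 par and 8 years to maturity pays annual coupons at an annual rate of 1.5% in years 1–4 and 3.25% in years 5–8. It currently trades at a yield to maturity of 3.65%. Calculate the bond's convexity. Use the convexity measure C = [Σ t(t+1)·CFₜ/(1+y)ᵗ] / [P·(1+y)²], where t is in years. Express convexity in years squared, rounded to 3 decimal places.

61.128

With y = 0.0365:
  t   CF        PV=CF/(1+0.0365)^t    t·PV        t(t+1)·PV
  1       375.00       361.7945       361.7945         723.5890
  2       375.00       349.0540       698.1081       2,094.3242
  3       375.00       336.7622     1,010.2866       4,041.1465
  4       375.00       324.9032     1,299.6130       6,498.0648
  5       812.50       679.1674     3,395.8370      20,375.0223
  6       812.50       655.2508     3,931.5045      27,520.5318
  7       812.50       632.1763     4,425.2342      35,401.8740
  8    25,812.50    19,376.5127   155,012.1017   1,395,108.9152
  Σ                 22,715.6212   170,134.4797   1,491,763.4676
P = 22,715.6212.
Convexity = Σ t(t+1)·PV / [P·(1+y)²] = 1,491,763.4676 / (22,715.6212 × 1.074332) = 61.12751.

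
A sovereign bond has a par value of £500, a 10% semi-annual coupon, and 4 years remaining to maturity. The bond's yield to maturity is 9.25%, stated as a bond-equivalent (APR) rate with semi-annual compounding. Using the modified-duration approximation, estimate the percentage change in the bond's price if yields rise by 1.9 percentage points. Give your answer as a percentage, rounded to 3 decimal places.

Periodic yield y = 0.04625. Modified duration first:
  t   CF        PV=CF/(1+0.04625)^t    t·PV
  1        25.00        23.8949        23.8949
  2        25.00        22.8386        45.6772
  3        25.00        21.8290        65.4870
  4        25.00        20.8640        83.4561
  5        25.00        19.9417        99.7086
  6        25.00        19.0602       114.3611
  7        25.00        18.2176       127.5234
  8       525.00       365.6584     2,925.2671
  Σ                    512.3044     3,485.3753
P = 512.3044; D_Mac = 6.80333 half-year periods = 3.40166 yrs; D_mod = 3.40166/(1+0.04625) = 3.25129 yrs.
ΔP/P ≈ -D_mod · Δy = -3.25129 × (+0.019) = -0.061775 = -6.1775%.

-6.177%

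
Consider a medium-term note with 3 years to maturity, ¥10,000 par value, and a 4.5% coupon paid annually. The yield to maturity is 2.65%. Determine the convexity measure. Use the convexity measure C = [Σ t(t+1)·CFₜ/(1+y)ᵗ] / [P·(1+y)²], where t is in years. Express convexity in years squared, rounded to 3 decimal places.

With y = 0.0265:
  t   CF        PV=CF/(1+0.0265)^t    t·PV        t(t+1)·PV
  1       450.00       438.3829       438.3829         876.7657
  2       450.00       427.0656       854.1312       2,562.3937
  3    10,450.00     9,661.3859    28,984.1577     115,936.6308
  Σ                 10,526.8344    30,276.6718     119,375.7902
P = 10,526.8344.
Convexity = Σ t(t+1)·PV / [P·(1+y)²] = 119,375.7902 / (10,526.8344 × 1.053702) = 10.76219.

10.762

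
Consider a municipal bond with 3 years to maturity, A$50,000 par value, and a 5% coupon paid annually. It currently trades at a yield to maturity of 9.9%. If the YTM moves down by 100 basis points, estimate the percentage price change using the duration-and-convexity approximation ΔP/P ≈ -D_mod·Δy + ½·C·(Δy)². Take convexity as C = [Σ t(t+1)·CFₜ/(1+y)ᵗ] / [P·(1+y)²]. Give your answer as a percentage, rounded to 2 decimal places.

With y = 0.099:
  t   CF        PV=CF/(1+0.099)^t    t·PV        t(t+1)·PV
  1     2,500.00     2,274.7953     2,274.7953       4,549.5905
  2     2,500.00     2,069.8774     4,139.7548      12,419.2644
  3    52,500.00    39,551.7976   118,655.3927     474,621.5706
  Σ                 43,896.4702   125,069.9427     491,590.4256
P = 43,896.4702; D_Mac = 2.84920 yrs; D_mod = 2.59254 yrs; C = 9.27211.
Duration effect: -2.59254 × (-0.01) = +0.025925
Convexity effect: 0.5 × 9.27211 × (-0.01)² = +0.0004636
ΔP/P ≈ +0.025925 + 0.0004636 = +0.026389 = +2.6389%.

+2.64%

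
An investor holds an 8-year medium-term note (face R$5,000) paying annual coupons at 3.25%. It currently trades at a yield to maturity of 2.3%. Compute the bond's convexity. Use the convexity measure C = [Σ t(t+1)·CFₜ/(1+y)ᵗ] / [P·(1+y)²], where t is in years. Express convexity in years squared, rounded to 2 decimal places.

With y = 0.023:
  t   CF        PV=CF/(1+0.023)^t    t·PV        t(t+1)·PV
  1       162.50       158.8465       158.8465         317.6931
  2       162.50       155.2752       310.5504         931.6512
  3       162.50       151.7842       455.3525       1,821.4100
  4       162.50       148.3716       593.4865       2,967.4323
  5       162.50       145.0358       725.1790       4,351.0738
  6       162.50       141.7750       850.6498       5,954.5487
  7       162.50       138.5875       970.1122       7,760.8977
  8     5,162.50     4,303.8289    34,430.6310     309,875.6790
  Σ                  5,343.5046    38,494.8079     333,980.3858
P = 5,343.5046.
Convexity = Σ t(t+1)·PV / [P·(1+y)²] = 333,980.3858 / (5,343.5046 × 1.046529) = 59.72326.

59.72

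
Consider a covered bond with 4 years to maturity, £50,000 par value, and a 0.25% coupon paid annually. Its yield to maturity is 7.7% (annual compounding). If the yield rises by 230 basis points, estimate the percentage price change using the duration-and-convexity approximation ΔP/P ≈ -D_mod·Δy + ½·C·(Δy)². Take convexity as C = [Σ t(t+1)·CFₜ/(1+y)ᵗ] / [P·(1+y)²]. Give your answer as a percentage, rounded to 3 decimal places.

-8.051%

With y = 0.077:
  t   CF        PV=CF/(1+0.077)^t    t·PV        t(t+1)·PV
  1       125.00       116.0631       116.0631         232.1263
  2       125.00       107.7652       215.5304         646.5913
  3       125.00       100.0606       300.1817       1,200.7266
  4    50,125.00    37,255.6009   149,022.4036     745,112.0178
  Σ                 37,579.4898   149,654.1788     747,191.4620
P = 37,579.4898; D_Mac = 3.98234 yrs; D_mod = 3.69762 yrs; C = 17.14153.
Duration effect: -3.69762 × (+0.023) = -0.085045
Convexity effect: 0.5 × 17.14153 × (0.023)² = +0.0045339
ΔP/P ≈ -0.085045 + 0.0045339 = -0.080511 = -8.0511%.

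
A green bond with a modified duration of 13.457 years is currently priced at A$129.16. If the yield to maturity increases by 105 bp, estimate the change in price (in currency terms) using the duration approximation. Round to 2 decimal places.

-A$18.25

Duration approximation: ΔP/P ≈ -D_mod · Δy = -13.457 × (+0.0105) = -0.1412985.
ΔP ≈ 129.16 × (-0.1412985) = -18.25011426.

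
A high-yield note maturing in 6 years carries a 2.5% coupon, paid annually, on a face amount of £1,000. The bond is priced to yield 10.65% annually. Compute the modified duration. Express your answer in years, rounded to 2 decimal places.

5.01 years

Periodic yield y = 0.1065. First find Macaulay duration:
  t   CF        PV=CF/(1+0.1065)^t    t·PV
  1        25.00        22.5938        22.5938
  2        25.00        20.4191        40.8383
  3        25.00        18.4538        55.3614
  4        25.00        16.6776        66.7105
  5        25.00        15.0724        75.3621
  6     1,025.00       558.4899     3,350.9396
  Σ                    651.7067     3,611.8057
P = 651.7067; Macaulay duration = 3,611.8057 / 651.7067 = 5.54207 years.
Modified duration = D_Mac / (1 + y) = 5.54207 / 1.1065 = 5.00865 years.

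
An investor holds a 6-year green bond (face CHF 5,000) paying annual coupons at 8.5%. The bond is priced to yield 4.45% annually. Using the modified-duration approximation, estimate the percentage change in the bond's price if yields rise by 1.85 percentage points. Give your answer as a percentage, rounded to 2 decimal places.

Periodic yield y = 0.0445. Modified duration first:
  t   CF        PV=CF/(1+0.0445)^t    t·PV
  1       425.00       406.8933       406.8933
  2       425.00       389.5579       779.1158
  3       425.00       372.9612     1,118.8835
  4       425.00       357.0715     1,428.2859
  5       425.00       341.8588     1,709.2938
  6     5,425.00     4,177.8138    25,066.8826
  Σ                  6,046.1563    30,509.3548
P = 6,046.1563; D_Mac = 5.04607 yrs; D_mod = 5.04607/(1+0.0445) = 4.83109 yrs.
ΔP/P ≈ -D_mod · Δy = -4.83109 × (+0.0185) = -0.089375 = -8.9375%.

-8.94%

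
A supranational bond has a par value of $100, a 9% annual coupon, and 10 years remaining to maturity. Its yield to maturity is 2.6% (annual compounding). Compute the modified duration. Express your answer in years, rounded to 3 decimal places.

Periodic yield y = 0.026. First find Macaulay duration:
  t   CF        PV=CF/(1+0.026)^t    t·PV
  1         9.00         8.7719         8.7719
  2         9.00         8.5496        17.0993
  3         9.00         8.3330        24.9989
  4         9.00         8.1218        32.4873
  5         9.00         7.9160        39.5800
  6         9.00         7.7154        46.2924
  7         9.00         7.5199        52.6392
  8         9.00         7.3293        58.6346
  9         9.00         7.1436        64.2923
  10      109.00        84.3243       843.2433
  Σ                    155.7249     1,188.0391
P = 155.7249; Macaulay duration = 1,188.0391 / 155.7249 = 7.62909 years.
Modified duration = D_Mac / (1 + y) = 7.62909 / 1.026 = 7.43576 years.

7.436 years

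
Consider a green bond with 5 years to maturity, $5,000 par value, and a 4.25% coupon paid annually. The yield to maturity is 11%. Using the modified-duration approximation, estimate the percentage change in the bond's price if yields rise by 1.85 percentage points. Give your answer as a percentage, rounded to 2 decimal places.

-7.56%

Periodic yield y = 0.11. Modified duration first:
  t   CF        PV=CF/(1+0.11)^t    t·PV
  1       212.50       191.4414       191.4414
  2       212.50       172.4698       344.9395
  3       212.50       155.3782       466.1345
  4       212.50       139.9803       559.9213
  5     5,212.50     3,093.3650    15,466.8252
  Σ                  3,752.6348    17,029.2620
P = 3,752.6348; D_Mac = 4.53795 yrs; D_mod = 4.53795/(1+0.11) = 4.08824 yrs.
ΔP/P ≈ -D_mod · Δy = -4.08824 × (+0.0185) = -0.075632 = -7.5632%.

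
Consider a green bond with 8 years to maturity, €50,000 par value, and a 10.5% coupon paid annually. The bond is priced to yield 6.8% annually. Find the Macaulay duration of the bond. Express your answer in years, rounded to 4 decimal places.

Periodic yield y = 0.068. Discount each cash flow and weight by its year:
  t   CF        PV=CF/(1+0.068)^t    t·PV
  1     5,250.00     4,915.7303     4,915.7303
  2     5,250.00     4,602.7438     9,205.4875
  3     5,250.00     4,309.6852    12,929.0555
  4     5,250.00     4,035.2857    16,141.1430
  5     5,250.00     3,778.3574    18,891.7872
  6     5,250.00     3,537.7879    21,226.7272
  7     5,250.00     3,312.5354    23,187.7481
  8    55,250.00    32,640.9102   261,127.2817
  Σ                 61,133.0360   367,624.9605
Price P = Σ PV = 61,133.0360.
Macaulay duration = Σ(t·PV) / P = 367,624.9605 / 61,133.0360 = 6.01352 years.

6.0135 years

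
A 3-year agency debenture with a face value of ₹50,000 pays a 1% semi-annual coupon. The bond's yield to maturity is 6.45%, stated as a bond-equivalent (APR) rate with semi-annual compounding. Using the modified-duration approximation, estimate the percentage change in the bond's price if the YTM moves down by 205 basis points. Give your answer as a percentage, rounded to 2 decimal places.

+5.88%

Periodic yield y = 0.03225. Modified duration first:
  t   CF        PV=CF/(1+0.03225)^t    t·PV
  1       250.00       242.1894       242.1894
  2       250.00       234.6228       469.2456
  3       250.00       227.2926       681.8779
  4       250.00       220.1914       880.7658
  5       250.00       213.3121     1,066.5606
  6    50,250.00    41,536.1957   249,217.1741
  Σ                 42,673.8041   252,557.8134
P = 42,673.8041; D_Mac = 5.91833 half-year periods = 2.95917 yrs; D_mod = 2.95917/(1+0.03225) = 2.86672 yrs.
ΔP/P ≈ -D_mod · Δy = -2.86672 × (-0.0205) = +0.058768 = +5.8768%.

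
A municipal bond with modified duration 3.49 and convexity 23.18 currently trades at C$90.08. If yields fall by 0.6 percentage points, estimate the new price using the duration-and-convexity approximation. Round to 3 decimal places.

C$92.004

Duration effect: -D_mod·Δy = -3.49 × (-0.006) = +0.020940
Convexity effect: ½·C·(Δy)² = 0.5 × 23.18 × (-0.006)² = +0.00041724
ΔP/P ≈ +0.020940 + 0.00041724 = +0.02135724
New price ≈ 90.08 × (1 + 0.02135724) = 92.0038601792.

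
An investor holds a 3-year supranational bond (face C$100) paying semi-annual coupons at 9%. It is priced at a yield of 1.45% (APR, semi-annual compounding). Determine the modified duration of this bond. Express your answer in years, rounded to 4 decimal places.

2.7085 years

Periodic yield y = 0.00725. First find Macaulay duration:
  t   CF        PV=CF/(1+0.00725)^t    t·PV
  1         4.50         4.4676         4.4676
  2         4.50         4.4355         8.8709
  3         4.50         4.4035        13.2106
  4         4.50         4.3718        17.4873
  5         4.50         4.3404        21.7018
  6       104.50       100.0674       600.4044
  Σ                    122.0862       666.1427
P = 122.0862; Macaulay duration = 666.1427 / 122.0862 = 5.45633 half-year periods = 2.72817 years.
Modified duration = D_Mac / (1 + y) = 2.72817 / 1.00725 = 2.70853 years.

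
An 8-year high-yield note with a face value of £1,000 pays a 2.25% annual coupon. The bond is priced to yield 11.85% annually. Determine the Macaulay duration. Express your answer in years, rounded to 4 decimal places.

Periodic yield y = 0.1185. Discount each cash flow and weight by its year:
  t   CF        PV=CF/(1+0.1185)^t    t·PV
  1        22.50        20.1162        20.1162
  2        22.50        17.9850        35.9700
  3        22.50        16.0796        48.2387
  4        22.50        14.3760        57.5041
  5        22.50        12.8529        64.2647
  6        22.50        11.4912        68.9474
  7        22.50        10.2738        71.9165
  8     1,022.50       417.4221     3,339.3766
  Σ                    520.5969     3,706.3342
Price P = Σ PV = 520.5969.
Macaulay duration = Σ(t·PV) / P = 3,706.3342 / 520.5969 = 7.11939 years.

7.1194 years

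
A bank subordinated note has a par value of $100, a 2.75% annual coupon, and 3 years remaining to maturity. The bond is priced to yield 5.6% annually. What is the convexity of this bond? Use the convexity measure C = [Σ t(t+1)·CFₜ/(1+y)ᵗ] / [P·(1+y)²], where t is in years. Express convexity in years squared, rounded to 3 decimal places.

10.364

With y = 0.056:
  t   CF        PV=CF/(1+0.056)^t    t·PV        t(t+1)·PV
  1         2.75         2.6042         2.6042           5.2083
  2         2.75         2.4661         4.9321          14.7964
  3       102.75        87.2550       261.7649       1,047.0594
  Σ                     92.3252       269.3012       1,067.0641
P = 92.3252.
Convexity = Σ t(t+1)·PV / [P·(1+y)²] = 1,067.0641 / (92.3252 × 1.115136) = 10.36436.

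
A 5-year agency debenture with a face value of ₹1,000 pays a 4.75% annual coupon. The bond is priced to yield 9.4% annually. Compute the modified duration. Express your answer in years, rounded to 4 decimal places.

4.1268 years

Periodic yield y = 0.094. First find Macaulay duration:
  t   CF        PV=CF/(1+0.094)^t    t·PV
  1        47.50        43.4186        43.4186
  2        47.50        39.6880        79.3760
  3        47.50        36.2779       108.8336
  4        47.50        33.1607       132.6430
  5     1,047.50       668.4477     3,342.2384
  Σ                    820.9929     3,706.5096
P = 820.9929; Macaulay duration = 3,706.5096 / 820.9929 = 4.51467 years.
Modified duration = D_Mac / (1 + y) = 4.51467 / 1.094 = 4.12675 years.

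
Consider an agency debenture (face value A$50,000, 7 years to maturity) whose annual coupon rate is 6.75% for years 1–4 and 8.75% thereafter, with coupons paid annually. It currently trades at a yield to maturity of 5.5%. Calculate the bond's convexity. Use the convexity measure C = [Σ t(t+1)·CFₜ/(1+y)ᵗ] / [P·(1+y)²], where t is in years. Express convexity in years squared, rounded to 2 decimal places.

With y = 0.055:
  t   CF        PV=CF/(1+0.055)^t    t·PV        t(t+1)·PV
  1     3,375.00     3,199.0521     3,199.0521       6,398.1043
  2     3,375.00     3,032.2769     6,064.5538      18,193.6614
  3     3,375.00     2,874.1961     8,622.5883      34,490.3534
  4     3,375.00     2,724.3565    10,897.4260      54,487.1302
  5     4,375.00     3,347.4628    16,737.3140     100,423.8839
  6     4,375.00     3,172.9505    19,037.7031     133,263.9218
  7    54,375.00    37,379.3765   261,655.6353   2,093,245.0820
  Σ                 55,729.6714   326,214.2727   2,440,502.1371
P = 55,729.6714.
Convexity = Σ t(t+1)·PV / [P·(1+y)²] = 2,440,502.1371 / (55,729.6714 × 1.113025) = 39.34484.

39.34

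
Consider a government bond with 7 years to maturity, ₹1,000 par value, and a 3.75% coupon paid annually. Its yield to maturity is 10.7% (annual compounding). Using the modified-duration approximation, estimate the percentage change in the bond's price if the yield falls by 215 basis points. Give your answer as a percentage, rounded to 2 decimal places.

Periodic yield y = 0.107. Modified duration first:
  t   CF        PV=CF/(1+0.107)^t    t·PV
  1        37.50        33.8753        33.8753
  2        37.50        30.6010        61.2021
  3        37.50        27.6432        82.9296
  4        37.50        24.9713        99.8851
  5        37.50        22.5576       112.7881
  6        37.50        20.3772       122.2635
  7     1,037.50       509.2778     3,564.9447
  Σ                    669.3035     4,077.8884
P = 669.3035; D_Mac = 6.09273 yrs; D_mod = 6.09273/(1+0.107) = 5.50382 yrs.
ΔP/P ≈ -D_mod · Δy = -5.50382 × (-0.0215) = +0.118332 = +11.8332%.

+11.83%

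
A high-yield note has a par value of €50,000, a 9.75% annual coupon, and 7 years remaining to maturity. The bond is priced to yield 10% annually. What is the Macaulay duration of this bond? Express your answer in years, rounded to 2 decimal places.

Periodic yield y = 0.1. Discount each cash flow and weight by its year:
  t   CF        PV=CF/(1+0.1)^t    t·PV
  1     4,875.00     4,431.8182     4,431.8182
  2     4,875.00     4,028.9256     8,057.8512
  3     4,875.00     3,662.6597    10,987.9790
  4     4,875.00     3,329.6906    13,318.7624
  5     4,875.00     3,026.9914    15,134.9572
  6     4,875.00     2,751.8104    16,510.8625
  7    54,875.00    28,159.5517   197,116.8622
  Σ                 49,391.4476   265,559.0926
Price P = Σ PV = 49,391.4476.
Macaulay duration = Σ(t·PV) / P = 265,559.0926 / 49,391.4476 = 5.37662 years.

5.38 years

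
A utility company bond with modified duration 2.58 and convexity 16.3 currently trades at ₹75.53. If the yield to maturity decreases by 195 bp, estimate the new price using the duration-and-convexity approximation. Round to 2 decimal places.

Duration effect: -D_mod·Δy = -2.58 × (-0.0195) = +0.050310
Convexity effect: ½·C·(Δy)² = 0.5 × 16.3 × (-0.0195)² = +0.0030990375
ΔP/P ≈ +0.050310 + 0.0030990375 = +0.0534090375
New price ≈ 75.53 × (1 + 0.0534090375) = 79.563984602375.

₹79.56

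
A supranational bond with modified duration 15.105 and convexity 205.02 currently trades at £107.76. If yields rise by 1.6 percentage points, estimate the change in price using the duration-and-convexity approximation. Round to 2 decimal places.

-£23.22

Duration effect: -D_mod·Δy = -15.105 × (+0.016) = -0.241680
Convexity effect: ½·C·(Δy)² = 0.5 × 205.02 × (0.016)² = +0.02624256
ΔP/P ≈ -0.241680 + 0.02624256 = -0.21543744
ΔP ≈ 107.76 × (-0.21543744) = -23.2155385344.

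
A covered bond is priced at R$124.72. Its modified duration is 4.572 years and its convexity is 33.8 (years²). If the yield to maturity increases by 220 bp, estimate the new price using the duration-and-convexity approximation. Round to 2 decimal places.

R$113.20

Duration effect: -D_mod·Δy = -4.572 × (+0.022) = -0.100584
Convexity effect: ½·C·(Δy)² = 0.5 × 33.8 × (0.022)² = +0.0081796
ΔP/P ≈ -0.100584 + 0.0081796 = -0.0924044
New price ≈ 124.72 × (1 - 0.0924044) = 113.195323232.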